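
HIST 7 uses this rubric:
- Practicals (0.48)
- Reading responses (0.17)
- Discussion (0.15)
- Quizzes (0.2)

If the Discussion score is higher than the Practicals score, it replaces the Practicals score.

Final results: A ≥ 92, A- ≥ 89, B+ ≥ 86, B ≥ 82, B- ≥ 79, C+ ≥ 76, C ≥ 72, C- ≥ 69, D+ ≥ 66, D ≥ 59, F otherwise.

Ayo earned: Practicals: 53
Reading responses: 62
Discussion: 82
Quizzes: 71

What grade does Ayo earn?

C+

Discussion (82) > Practicals (53), so Practicals counts as 82.
Weighted total:
  Practicals 82 × 0.48 = 39.36
  Reading responses 62 × 0.17 = 10.54
  Discussion 82 × 0.15 = 12.3
  Quizzes 71 × 0.2 = 14.2
Sum = 76.4
76.4 is ≥ 76 and < 79 → C+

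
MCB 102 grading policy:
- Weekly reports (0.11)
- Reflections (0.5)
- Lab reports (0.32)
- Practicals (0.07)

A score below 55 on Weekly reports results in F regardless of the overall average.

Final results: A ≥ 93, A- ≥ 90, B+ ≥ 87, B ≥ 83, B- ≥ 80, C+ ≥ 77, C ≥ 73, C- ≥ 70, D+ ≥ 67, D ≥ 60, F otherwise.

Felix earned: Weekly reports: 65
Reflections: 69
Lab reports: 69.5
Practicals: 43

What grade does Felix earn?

Weekly reports score 65 ≥ 55: minimum met.
Weighted total:
  Weekly reports 65 × 0.11 = 7.15
  Reflections 69 × 0.5 = 34.5
  Lab reports 69.5 × 0.32 = 22.24
  Practicals 43 × 0.07 = 3.01
Sum = 66.9
66.9 is ≥ 60 and < 67 → D

D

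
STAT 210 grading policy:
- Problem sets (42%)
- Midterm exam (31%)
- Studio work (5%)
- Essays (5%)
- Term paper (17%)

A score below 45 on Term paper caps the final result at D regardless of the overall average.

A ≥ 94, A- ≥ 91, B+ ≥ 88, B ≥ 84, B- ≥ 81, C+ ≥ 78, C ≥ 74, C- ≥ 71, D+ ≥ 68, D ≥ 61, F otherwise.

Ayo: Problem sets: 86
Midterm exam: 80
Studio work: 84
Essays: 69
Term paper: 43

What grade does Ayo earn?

D

Term paper score 43 < 45: minimum not met.
Weighted total:
  Problem sets 86 × 0.42 = 36.12
  Midterm exam 80 × 0.31 = 24.8
  Studio work 84 × 0.05 = 4.2
  Essays 69 × 0.05 = 3.45
  Term paper 43 × 0.17 = 7.31
Sum = 75.88
75.88 would be C; cap at D applies → D.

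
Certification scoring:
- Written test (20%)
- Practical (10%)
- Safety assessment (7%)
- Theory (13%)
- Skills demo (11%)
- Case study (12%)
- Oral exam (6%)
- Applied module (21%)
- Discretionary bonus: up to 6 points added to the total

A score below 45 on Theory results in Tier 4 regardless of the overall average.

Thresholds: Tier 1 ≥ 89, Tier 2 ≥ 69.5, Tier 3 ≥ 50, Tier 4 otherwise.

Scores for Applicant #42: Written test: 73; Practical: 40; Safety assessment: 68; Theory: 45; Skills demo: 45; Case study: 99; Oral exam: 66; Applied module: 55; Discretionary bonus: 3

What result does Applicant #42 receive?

Theory score 45 ≥ 45: minimum met.
Weighted total:
  Written test 73 × 0.2 = 14.6
  Practical 40 × 0.1 = 4
  Safety assessment 68 × 0.07 = 4.76
  Theory 45 × 0.13 = 5.85
  Skills demo 45 × 0.11 = 4.95
  Case study 99 × 0.12 = 11.88
  Oral exam 66 × 0.06 = 3.96
  Applied module 55 × 0.21 = 11.55
Sum = 61.55
Discretionary bonus: 61.55 + 3 = 64.55
64.55 is ≥ 50 and < 69.5 → Tier 3

Tier 3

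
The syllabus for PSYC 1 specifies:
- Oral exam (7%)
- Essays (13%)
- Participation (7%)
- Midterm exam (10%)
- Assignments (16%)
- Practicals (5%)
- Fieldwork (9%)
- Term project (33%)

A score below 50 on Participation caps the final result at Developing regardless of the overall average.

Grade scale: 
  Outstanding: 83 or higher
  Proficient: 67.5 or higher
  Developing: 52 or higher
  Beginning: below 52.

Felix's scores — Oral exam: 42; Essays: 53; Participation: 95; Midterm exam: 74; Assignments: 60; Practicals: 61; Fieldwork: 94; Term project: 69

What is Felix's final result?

Participation score 95 ≥ 50: minimum met.
Weighted total:
  Oral exam 42 × 0.07 = 2.94
  Essays 53 × 0.13 = 6.89
  Participation 95 × 0.07 = 6.65
  Midterm exam 74 × 0.1 = 7.4
  Assignments 60 × 0.16 = 9.6
  Practicals 61 × 0.05 = 3.05
  Fieldwork 94 × 0.09 = 8.46
  Term project 69 × 0.33 = 22.77
Sum = 67.76
67.76 is ≥ 67.5 and < 83 → Proficient

Proficient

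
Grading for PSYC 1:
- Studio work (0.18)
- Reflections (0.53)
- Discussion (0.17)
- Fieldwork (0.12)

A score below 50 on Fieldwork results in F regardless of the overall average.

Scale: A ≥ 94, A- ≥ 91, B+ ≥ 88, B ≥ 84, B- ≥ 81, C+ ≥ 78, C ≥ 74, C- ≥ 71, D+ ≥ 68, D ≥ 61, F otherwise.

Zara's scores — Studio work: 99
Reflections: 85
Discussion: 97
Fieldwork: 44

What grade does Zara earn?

Fieldwork score 44 < 50: minimum not met.
Weighted total:
  Studio work 99 × 0.18 = 17.82
  Reflections 85 × 0.53 = 45.05
  Discussion 97 × 0.17 = 16.49
  Fieldwork 44 × 0.12 = 5.28
Sum = 84.64
Because the Fieldwork minimum was not met, the result is F.

F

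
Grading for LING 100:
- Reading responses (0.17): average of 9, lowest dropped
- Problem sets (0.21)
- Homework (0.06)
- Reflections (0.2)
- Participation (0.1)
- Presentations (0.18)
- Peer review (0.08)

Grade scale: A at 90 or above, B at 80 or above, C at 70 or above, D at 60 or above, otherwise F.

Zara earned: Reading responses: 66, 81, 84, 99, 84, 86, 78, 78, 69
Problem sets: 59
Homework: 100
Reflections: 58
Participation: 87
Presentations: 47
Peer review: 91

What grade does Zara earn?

D

Reading responses: drop 66 → average of remaining 8 = 659/8 = 82.375
Weighted total:
  Reading responses 82.375 × 0.17 = 14.00375
  Problem sets 59 × 0.21 = 12.39
  Homework 100 × 0.06 = 6
  Reflections 58 × 0.2 = 11.6
  Participation 87 × 0.1 = 8.7
  Presentations 47 × 0.18 = 8.46
  Peer review 91 × 0.08 = 7.28
Sum = 68.43375
68.43375 is ≥ 60 and < 70 → D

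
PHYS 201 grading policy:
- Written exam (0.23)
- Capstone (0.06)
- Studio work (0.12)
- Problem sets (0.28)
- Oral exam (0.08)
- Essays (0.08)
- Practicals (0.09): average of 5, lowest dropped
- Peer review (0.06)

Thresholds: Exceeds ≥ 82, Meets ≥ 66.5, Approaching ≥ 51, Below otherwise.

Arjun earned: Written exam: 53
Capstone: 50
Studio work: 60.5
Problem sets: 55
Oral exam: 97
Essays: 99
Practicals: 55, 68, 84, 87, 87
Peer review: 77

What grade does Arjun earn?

Practicals: drop 55 → average of remaining 4 = 326/4 = 81.5
Weighted total:
  Written exam 53 × 0.23 = 12.19
  Capstone 50 × 0.06 = 3
  Studio work 60.5 × 0.12 = 7.26
  Problem sets 55 × 0.28 = 15.4
  Oral exam 97 × 0.08 = 7.76
  Essays 99 × 0.08 = 7.92
  Practicals 81.5 × 0.09 = 7.335
  Peer review 77 × 0.06 = 4.62
Sum = 65.485
65.485 is ≥ 51 and < 66.5 → Approaching

Approaching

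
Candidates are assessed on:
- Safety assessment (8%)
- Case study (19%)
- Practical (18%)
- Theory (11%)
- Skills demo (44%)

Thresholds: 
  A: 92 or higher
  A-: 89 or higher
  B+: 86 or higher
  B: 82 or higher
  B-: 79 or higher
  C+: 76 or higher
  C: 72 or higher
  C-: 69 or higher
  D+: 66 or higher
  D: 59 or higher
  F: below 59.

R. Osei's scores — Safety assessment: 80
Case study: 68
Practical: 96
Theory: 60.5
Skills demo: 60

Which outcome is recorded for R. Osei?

Weighted total:
  Safety assessment 80 × 0.08 = 6.4
  Case study 68 × 0.19 = 12.92
  Practical 96 × 0.18 = 17.28
  Theory 60.5 × 0.11 = 6.655
  Skills demo 60 × 0.44 = 26.4
Sum = 69.655
69.655 is ≥ 69 and < 72 → C-

C-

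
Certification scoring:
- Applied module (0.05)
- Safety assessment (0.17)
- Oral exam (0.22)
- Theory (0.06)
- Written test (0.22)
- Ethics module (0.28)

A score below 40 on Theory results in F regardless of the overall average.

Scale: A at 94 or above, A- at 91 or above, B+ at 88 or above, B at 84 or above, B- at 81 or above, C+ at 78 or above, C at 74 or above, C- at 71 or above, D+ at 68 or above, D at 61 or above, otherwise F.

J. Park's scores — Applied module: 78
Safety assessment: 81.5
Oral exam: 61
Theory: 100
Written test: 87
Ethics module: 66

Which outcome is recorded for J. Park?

C

Theory score 100 ≥ 40: minimum met.
Weighted total:
  Applied module 78 × 0.05 = 3.9
  Safety assessment 81.5 × 0.17 = 13.855
  Oral exam 61 × 0.22 = 13.42
  Theory 100 × 0.06 = 6
  Written test 87 × 0.22 = 19.14
  Ethics module 66 × 0.28 = 18.48
Sum = 74.795
74.795 is ≥ 74 and < 78 → C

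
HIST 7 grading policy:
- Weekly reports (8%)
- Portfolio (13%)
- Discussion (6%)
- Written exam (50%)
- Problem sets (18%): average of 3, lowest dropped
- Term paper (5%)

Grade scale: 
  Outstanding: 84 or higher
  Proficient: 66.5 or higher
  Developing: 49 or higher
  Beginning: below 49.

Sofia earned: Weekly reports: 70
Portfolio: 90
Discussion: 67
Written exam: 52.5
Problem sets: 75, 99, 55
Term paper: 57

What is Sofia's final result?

Developing

Problem sets: drop 55 → average of remaining 2 = 174/2 = 87
Weighted total:
  Weekly reports 70 × 0.08 = 5.6
  Portfolio 90 × 0.13 = 11.7
  Discussion 67 × 0.06 = 4.02
  Written exam 52.5 × 0.5 = 26.25
  Problem sets 87 × 0.18 = 15.66
  Term paper 57 × 0.05 = 2.85
Sum = 66.08
66.08 is ≥ 49 and < 66.5 → Developing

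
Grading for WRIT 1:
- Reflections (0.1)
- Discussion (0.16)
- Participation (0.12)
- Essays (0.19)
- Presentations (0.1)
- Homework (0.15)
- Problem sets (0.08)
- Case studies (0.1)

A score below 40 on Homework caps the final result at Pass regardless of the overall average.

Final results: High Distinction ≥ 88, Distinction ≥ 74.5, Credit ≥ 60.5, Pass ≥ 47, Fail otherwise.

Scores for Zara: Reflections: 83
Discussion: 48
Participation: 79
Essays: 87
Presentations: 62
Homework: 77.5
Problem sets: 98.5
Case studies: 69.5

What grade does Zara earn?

Homework score 77.5 ≥ 40: minimum met.
Weighted total:
  Reflections 83 × 0.1 = 8.3
  Discussion 48 × 0.16 = 7.68
  Participation 79 × 0.12 = 9.48
  Essays 87 × 0.19 = 16.53
  Presentations 62 × 0.1 = 6.2
  Homework 77.5 × 0.15 = 11.625
  Problem sets 98.5 × 0.08 = 7.88
  Case studies 69.5 × 0.1 = 6.95
Sum = 74.645
74.645 is ≥ 74.5 and < 88 → Distinction

Distinction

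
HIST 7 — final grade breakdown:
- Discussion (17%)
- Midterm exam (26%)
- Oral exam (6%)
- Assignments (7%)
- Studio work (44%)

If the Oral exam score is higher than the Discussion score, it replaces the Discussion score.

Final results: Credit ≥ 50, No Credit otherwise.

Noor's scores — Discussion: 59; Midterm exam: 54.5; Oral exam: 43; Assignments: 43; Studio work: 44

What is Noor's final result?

No Credit

Oral exam (43) ≤ Discussion (59), so Discussion stays at 59.
Weighted total:
  Discussion 59 × 0.17 = 10.03
  Midterm exam 54.5 × 0.26 = 14.17
  Oral exam 43 × 0.06 = 2.58
  Assignments 43 × 0.07 = 3.01
  Studio work 44 × 0.44 = 19.36
Sum = 49.15
49.15 < 50 → No Credit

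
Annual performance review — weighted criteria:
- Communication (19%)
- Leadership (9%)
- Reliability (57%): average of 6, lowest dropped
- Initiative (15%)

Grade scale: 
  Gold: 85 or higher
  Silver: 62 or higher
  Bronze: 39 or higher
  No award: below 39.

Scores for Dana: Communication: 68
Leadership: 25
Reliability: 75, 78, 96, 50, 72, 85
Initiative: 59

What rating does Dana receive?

Reliability: drop 50 → average of remaining 5 = 406/5 = 81.2
Weighted total:
  Communication 68 × 0.19 = 12.92
  Leadership 25 × 0.09 = 2.25
  Reliability 81.2 × 0.57 = 46.284
  Initiative 59 × 0.15 = 8.85
Sum = 70.304
70.304 is ≥ 62 and < 85 → Silver

Silver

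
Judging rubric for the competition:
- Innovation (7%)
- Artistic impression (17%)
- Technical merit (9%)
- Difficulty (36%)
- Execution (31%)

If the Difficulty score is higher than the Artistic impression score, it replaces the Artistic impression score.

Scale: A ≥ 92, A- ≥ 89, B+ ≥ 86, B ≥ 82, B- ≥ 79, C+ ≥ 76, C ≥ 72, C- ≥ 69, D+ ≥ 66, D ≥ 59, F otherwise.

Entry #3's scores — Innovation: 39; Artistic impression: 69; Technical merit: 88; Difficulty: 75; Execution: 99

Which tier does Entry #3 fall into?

Difficulty (75) > Artistic impression (69), so Artistic impression counts as 75.
Weighted total:
  Innovation 39 × 0.07 = 2.73
  Artistic impression 75 × 0.17 = 12.75
  Technical merit 88 × 0.09 = 7.92
  Difficulty 75 × 0.36 = 27
  Execution 99 × 0.31 = 30.69
Sum = 81.09
81.09 is ≥ 79 and < 82 → B-

B-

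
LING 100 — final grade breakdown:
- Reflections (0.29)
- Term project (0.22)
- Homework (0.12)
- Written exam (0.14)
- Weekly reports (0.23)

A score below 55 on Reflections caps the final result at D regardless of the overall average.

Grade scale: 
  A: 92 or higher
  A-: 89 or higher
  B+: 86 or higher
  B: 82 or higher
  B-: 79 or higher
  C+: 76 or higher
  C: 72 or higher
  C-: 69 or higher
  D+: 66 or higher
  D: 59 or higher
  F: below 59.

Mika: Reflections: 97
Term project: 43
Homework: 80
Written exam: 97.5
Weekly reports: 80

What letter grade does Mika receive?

Reflections score 97 ≥ 55: minimum met.
Weighted total:
  Reflections 97 × 0.29 = 28.13
  Term project 43 × 0.22 = 9.46
  Homework 80 × 0.12 = 9.6
  Written exam 97.5 × 0.14 = 13.65
  Weekly reports 80 × 0.23 = 18.4
Sum = 79.24
79.24 is ≥ 79 and < 82 → B-

B-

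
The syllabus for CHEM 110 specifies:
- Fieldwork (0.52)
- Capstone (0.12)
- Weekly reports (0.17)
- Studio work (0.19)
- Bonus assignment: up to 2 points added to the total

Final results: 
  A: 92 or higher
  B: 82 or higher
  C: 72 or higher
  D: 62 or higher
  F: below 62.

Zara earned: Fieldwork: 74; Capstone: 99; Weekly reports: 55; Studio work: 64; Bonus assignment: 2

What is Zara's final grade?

Weighted total:
  Fieldwork 74 × 0.52 = 38.48
  Capstone 99 × 0.12 = 11.88
  Weekly reports 55 × 0.17 = 9.35
  Studio work 64 × 0.19 = 12.16
Sum = 71.87
Bonus assignment: 71.87 + 2 = 73.87
73.87 is ≥ 72 and < 82 → C

C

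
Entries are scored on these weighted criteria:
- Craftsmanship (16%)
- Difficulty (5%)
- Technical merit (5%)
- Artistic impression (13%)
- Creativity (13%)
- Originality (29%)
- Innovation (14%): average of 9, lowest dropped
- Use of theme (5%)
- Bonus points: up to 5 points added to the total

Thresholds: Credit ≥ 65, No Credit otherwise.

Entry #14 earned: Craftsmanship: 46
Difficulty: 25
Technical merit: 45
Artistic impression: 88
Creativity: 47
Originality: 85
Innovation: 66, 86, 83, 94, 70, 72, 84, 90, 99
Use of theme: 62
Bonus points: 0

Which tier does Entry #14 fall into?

Credit

Innovation: drop 66 → average of remaining 8 = 678/8 = 84.75
Weighted total:
  Craftsmanship 46 × 0.16 = 7.36
  Difficulty 25 × 0.05 = 1.25
  Technical merit 45 × 0.05 = 2.25
  Artistic impression 88 × 0.13 = 11.44
  Creativity 47 × 0.13 = 6.11
  Originality 85 × 0.29 = 24.65
  Innovation 84.75 × 0.14 = 11.865
  Use of theme 62 × 0.05 = 3.1
Sum = 68.025
Bonus points: 68.025 + 0 = 68.025
68.025 ≥ 65 → Credit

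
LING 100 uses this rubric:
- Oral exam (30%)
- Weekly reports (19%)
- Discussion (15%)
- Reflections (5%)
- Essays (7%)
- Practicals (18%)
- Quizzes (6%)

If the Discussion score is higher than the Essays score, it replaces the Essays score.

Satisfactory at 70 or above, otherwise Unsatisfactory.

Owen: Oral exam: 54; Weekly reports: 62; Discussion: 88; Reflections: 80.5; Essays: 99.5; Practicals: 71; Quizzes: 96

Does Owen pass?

Satisfactory

Discussion (88) ≤ Essays (99.5), so Essays stays at 99.5.
Weighted total:
  Oral exam 54 × 0.3 = 16.2
  Weekly reports 62 × 0.19 = 11.78
  Discussion 88 × 0.15 = 13.2
  Reflections 80.5 × 0.05 = 4.025
  Essays 99.5 × 0.07 = 6.965
  Practicals 71 × 0.18 = 12.78
  Quizzes 96 × 0.06 = 5.76
Sum = 70.71
70.71 ≥ 70 → Satisfactory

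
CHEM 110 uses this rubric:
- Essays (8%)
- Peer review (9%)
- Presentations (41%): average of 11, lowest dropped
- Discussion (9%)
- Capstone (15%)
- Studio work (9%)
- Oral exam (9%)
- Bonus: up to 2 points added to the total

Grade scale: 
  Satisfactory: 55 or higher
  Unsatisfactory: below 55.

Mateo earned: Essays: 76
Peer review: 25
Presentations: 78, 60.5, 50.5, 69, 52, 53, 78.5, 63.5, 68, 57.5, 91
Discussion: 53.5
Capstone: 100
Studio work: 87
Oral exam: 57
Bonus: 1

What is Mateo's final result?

Satisfactory

Presentations: drop 50.5 → average of remaining 10 = 671/10 = 67.1
Weighted total:
  Essays 76 × 0.08 = 6.08
  Peer review 25 × 0.09 = 2.25
  Presentations 67.1 × 0.41 = 27.511
  Discussion 53.5 × 0.09 = 4.815
  Capstone 100 × 0.15 = 15
  Studio work 87 × 0.09 = 7.83
  Oral exam 57 × 0.09 = 5.13
Sum = 68.616
Bonus: 68.616 + 1 = 69.616
69.616 ≥ 55 → Satisfactory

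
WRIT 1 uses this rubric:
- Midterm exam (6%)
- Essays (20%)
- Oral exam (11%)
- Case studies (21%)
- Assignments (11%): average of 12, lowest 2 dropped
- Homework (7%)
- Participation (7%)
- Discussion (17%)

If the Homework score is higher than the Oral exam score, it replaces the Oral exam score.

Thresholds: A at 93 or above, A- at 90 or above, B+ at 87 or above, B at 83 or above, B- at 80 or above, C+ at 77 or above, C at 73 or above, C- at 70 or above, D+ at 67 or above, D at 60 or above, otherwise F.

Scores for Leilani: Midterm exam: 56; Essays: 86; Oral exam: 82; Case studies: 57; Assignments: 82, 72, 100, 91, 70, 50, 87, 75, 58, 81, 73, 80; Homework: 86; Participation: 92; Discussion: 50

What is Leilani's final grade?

C-

Assignments: drop 50, 58 → average of remaining 10 = 811/10 = 81.1
Homework (86) > Oral exam (82), so Oral exam counts as 86.
Weighted total:
  Midterm exam 56 × 0.06 = 3.36
  Essays 86 × 0.2 = 17.2
  Oral exam 86 × 0.11 = 9.46
  Case studies 57 × 0.21 = 11.97
  Assignments 81.1 × 0.11 = 8.921
  Homework 86 × 0.07 = 6.02
  Participation 92 × 0.07 = 6.44
  Discussion 50 × 0.17 = 8.5
Sum = 71.871
71.871 is ≥ 70 and < 73 → C-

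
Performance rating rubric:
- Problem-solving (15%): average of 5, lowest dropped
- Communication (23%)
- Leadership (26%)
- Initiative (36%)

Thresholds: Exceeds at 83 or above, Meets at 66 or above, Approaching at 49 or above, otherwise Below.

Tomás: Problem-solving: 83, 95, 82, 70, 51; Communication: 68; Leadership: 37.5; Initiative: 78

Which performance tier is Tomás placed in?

Approaching

Problem-solving: drop 51 → average of remaining 4 = 330/4 = 82.5
Weighted total:
  Problem-solving 82.5 × 0.15 = 12.375
  Communication 68 × 0.23 = 15.64
  Leadership 37.5 × 0.26 = 9.75
  Initiative 78 × 0.36 = 28.08
Sum = 65.845
65.845 is ≥ 49 and < 66 → Approaching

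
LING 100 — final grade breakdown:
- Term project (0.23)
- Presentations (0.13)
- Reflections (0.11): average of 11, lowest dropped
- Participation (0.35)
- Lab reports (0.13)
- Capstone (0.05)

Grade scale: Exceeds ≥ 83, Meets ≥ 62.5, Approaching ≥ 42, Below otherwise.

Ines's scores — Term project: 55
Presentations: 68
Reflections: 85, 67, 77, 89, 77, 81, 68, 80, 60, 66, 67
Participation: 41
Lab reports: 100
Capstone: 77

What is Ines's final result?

Reflections: drop 60 → average of remaining 10 = 757/10 = 75.7
Weighted total:
  Term project 55 × 0.23 = 12.65
  Presentations 68 × 0.13 = 8.84
  Reflections 75.7 × 0.11 = 8.327
  Participation 41 × 0.35 = 14.35
  Lab reports 100 × 0.13 = 13
  Capstone 77 × 0.05 = 3.85
Sum = 61.017
61.017 is ≥ 42 and < 62.5 → Approaching

Approaching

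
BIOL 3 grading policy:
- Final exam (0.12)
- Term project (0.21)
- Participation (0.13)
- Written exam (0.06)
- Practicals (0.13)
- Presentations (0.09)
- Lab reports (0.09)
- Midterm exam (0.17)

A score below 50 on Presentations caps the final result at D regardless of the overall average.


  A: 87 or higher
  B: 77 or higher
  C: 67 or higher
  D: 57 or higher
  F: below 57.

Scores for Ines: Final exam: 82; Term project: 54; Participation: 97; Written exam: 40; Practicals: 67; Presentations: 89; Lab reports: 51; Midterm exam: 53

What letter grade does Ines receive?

D

Presentations score 89 ≥ 50: minimum met.
Weighted total:
  Final exam 82 × 0.12 = 9.84
  Term project 54 × 0.21 = 11.34
  Participation 97 × 0.13 = 12.61
  Written exam 40 × 0.06 = 2.4
  Practicals 67 × 0.13 = 8.71
  Presentations 89 × 0.09 = 8.01
  Lab reports 51 × 0.09 = 4.59
  Midterm exam 53 × 0.17 = 9.01
Sum = 66.51
66.51 is ≥ 57 and < 67 → D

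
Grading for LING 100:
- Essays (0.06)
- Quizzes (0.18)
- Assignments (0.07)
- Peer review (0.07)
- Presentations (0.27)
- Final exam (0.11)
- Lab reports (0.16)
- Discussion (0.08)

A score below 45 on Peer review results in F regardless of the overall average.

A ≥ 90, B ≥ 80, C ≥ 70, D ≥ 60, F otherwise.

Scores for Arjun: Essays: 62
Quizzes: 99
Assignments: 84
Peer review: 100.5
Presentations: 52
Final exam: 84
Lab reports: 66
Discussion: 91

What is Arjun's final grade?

Peer review score 100.5 ≥ 45: minimum met.
Weighted total:
  Essays 62 × 0.06 = 3.72
  Quizzes 99 × 0.18 = 17.82
  Assignments 84 × 0.07 = 5.88
  Peer review 100.5 × 0.07 = 7.035
  Presentations 52 × 0.27 = 14.04
  Final exam 84 × 0.11 = 9.24
  Lab reports 66 × 0.16 = 10.56
  Discussion 91 × 0.08 = 7.28
Sum = 75.575
75.575 is ≥ 70 and < 80 → C

C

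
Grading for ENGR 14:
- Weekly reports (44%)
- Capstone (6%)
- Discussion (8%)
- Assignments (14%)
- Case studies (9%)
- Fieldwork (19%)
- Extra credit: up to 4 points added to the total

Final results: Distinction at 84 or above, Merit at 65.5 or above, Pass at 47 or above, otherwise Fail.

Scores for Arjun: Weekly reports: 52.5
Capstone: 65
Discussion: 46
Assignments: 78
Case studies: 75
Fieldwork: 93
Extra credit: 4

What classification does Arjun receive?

Merit

Weighted total:
  Weekly reports 52.5 × 0.44 = 23.1
  Capstone 65 × 0.06 = 3.9
  Discussion 46 × 0.08 = 3.68
  Assignments 78 × 0.14 = 10.92
  Case studies 75 × 0.09 = 6.75
  Fieldwork 93 × 0.19 = 17.67
Sum = 66.02
Extra credit: 66.02 + 4 = 70.02
70.02 is ≥ 65.5 and < 84 → Merit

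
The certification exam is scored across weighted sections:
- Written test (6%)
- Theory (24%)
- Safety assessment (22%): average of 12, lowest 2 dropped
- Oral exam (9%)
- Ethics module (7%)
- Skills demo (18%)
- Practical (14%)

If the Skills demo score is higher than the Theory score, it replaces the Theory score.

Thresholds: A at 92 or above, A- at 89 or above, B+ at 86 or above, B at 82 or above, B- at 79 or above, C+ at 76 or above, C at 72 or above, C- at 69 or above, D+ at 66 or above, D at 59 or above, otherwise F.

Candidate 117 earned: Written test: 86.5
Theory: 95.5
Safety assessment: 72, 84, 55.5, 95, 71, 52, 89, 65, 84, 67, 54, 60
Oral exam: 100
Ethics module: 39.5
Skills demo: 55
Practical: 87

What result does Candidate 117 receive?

Safety assessment: drop 52, 54 → average of remaining 10 = 742.5/10 = 74.25
Skills demo (55) ≤ Theory (95.5), so Theory stays at 95.5.
Weighted total:
  Written test 86.5 × 0.06 = 5.19
  Theory 95.5 × 0.24 = 22.92
  Safety assessment 74.25 × 0.22 = 16.335
  Oral exam 100 × 0.09 = 9
  Ethics module 39.5 × 0.07 = 2.765
  Skills demo 55 × 0.18 = 9.9
  Practical 87 × 0.14 = 12.18
Sum = 78.29
78.29 is ≥ 76 and < 79 → C+

C+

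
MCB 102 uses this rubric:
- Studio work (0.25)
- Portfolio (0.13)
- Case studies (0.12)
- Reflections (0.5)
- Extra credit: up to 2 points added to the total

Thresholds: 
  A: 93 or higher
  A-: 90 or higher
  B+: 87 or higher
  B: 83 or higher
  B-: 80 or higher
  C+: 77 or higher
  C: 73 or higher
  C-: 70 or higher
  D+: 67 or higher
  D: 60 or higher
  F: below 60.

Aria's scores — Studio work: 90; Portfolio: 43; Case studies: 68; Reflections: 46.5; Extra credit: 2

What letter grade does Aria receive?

Weighted total:
  Studio work 90 × 0.25 = 22.5
  Portfolio 43 × 0.13 = 5.59
  Case studies 68 × 0.12 = 8.16
  Reflections 46.5 × 0.5 = 23.25
Sum = 59.5
Extra credit: 59.5 + 2 = 61.5
61.5 is ≥ 60 and < 67 → D

D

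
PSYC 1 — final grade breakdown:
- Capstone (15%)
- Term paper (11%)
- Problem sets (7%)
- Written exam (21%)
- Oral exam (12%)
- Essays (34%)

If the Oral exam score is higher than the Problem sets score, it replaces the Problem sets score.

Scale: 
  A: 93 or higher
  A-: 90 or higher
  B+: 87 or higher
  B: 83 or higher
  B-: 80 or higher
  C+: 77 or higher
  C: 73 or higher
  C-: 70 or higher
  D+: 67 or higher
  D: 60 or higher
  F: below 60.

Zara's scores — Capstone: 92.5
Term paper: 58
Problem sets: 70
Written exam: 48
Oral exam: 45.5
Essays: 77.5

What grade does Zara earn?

D+

Oral exam (45.5) ≤ Problem sets (70), so Problem sets stays at 70.
Weighted total:
  Capstone 92.5 × 0.15 = 13.875
  Term paper 58 × 0.11 = 6.38
  Problem sets 70 × 0.07 = 4.9
  Written exam 48 × 0.21 = 10.08
  Oral exam 45.5 × 0.12 = 5.46
  Essays 77.5 × 0.34 = 26.35
Sum = 67.045
67.045 is ≥ 67 and < 70 → D+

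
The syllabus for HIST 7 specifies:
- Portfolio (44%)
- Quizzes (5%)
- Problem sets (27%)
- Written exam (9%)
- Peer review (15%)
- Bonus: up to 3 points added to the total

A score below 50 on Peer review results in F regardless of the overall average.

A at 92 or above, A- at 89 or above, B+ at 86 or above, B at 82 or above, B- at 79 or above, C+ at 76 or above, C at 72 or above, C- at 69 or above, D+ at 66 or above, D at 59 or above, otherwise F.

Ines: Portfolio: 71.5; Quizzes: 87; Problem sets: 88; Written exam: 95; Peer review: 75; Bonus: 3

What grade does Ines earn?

B

Peer review score 75 ≥ 50: minimum met.
Weighted total:
  Portfolio 71.5 × 0.44 = 31.46
  Quizzes 87 × 0.05 = 4.35
  Problem sets 88 × 0.27 = 23.76
  Written exam 95 × 0.09 = 8.55
  Peer review 75 × 0.15 = 11.25
Sum = 79.37
Bonus: 79.37 + 3 = 82.37
82.37 is ≥ 82 and < 86 → B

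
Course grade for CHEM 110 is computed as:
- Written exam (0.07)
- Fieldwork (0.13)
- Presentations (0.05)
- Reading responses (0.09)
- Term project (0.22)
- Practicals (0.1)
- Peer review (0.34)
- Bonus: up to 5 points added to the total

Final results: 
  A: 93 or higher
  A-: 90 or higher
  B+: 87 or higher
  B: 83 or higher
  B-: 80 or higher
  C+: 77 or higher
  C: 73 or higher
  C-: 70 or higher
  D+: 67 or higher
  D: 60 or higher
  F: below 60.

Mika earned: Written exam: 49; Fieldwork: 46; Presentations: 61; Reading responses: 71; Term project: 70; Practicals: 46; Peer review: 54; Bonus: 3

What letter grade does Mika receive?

D

Weighted total:
  Written exam 49 × 0.07 = 3.43
  Fieldwork 46 × 0.13 = 5.98
  Presentations 61 × 0.05 = 3.05
  Reading responses 71 × 0.09 = 6.39
  Term project 70 × 0.22 = 15.4
  Practicals 46 × 0.1 = 4.6
  Peer review 54 × 0.34 = 18.36
Sum = 57.21
Bonus: 57.21 + 3 = 60.21
60.21 is ≥ 60 and < 67 → D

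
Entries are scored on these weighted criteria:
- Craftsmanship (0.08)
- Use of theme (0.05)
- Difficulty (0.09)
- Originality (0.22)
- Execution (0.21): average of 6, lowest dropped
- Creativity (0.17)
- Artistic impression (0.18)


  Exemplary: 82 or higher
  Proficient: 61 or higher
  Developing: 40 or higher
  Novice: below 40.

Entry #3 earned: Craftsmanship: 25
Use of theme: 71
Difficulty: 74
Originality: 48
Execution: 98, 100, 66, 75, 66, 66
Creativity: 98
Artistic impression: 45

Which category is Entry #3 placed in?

Proficient

Execution: drop 66 → average of remaining 5 = 405/5 = 81
Weighted total:
  Craftsmanship 25 × 0.08 = 2
  Use of theme 71 × 0.05 = 3.55
  Difficulty 74 × 0.09 = 6.66
  Originality 48 × 0.22 = 10.56
  Execution 81 × 0.21 = 17.01
  Creativity 98 × 0.17 = 16.66
  Artistic impression 45 × 0.18 = 8.1
Sum = 64.54
64.54 is ≥ 61 and < 82 → Proficient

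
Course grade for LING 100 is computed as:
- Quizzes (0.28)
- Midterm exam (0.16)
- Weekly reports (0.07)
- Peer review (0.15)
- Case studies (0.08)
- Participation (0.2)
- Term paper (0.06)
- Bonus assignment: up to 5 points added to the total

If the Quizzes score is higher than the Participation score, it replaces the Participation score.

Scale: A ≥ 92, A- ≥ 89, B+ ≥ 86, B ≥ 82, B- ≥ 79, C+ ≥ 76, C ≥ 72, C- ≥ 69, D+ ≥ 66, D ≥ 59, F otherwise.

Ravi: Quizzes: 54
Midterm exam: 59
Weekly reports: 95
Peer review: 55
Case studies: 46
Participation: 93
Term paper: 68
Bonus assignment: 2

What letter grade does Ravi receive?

D+

Quizzes (54) ≤ Participation (93), so Participation stays at 93.
Weighted total:
  Quizzes 54 × 0.28 = 15.12
  Midterm exam 59 × 0.16 = 9.44
  Weekly reports 95 × 0.07 = 6.65
  Peer review 55 × 0.15 = 8.25
  Case studies 46 × 0.08 = 3.68
  Participation 93 × 0.2 = 18.6
  Term paper 68 × 0.06 = 4.08
Sum = 65.82
Bonus assignment: 65.82 + 2 = 67.82
67.82 is ≥ 66 and < 69 → D+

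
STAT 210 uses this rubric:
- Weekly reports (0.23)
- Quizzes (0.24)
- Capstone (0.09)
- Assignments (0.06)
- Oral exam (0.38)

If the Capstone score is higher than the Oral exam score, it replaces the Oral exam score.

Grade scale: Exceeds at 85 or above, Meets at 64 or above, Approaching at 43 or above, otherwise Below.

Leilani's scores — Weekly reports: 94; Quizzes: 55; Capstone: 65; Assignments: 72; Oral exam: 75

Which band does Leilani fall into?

Capstone (65) ≤ Oral exam (75), so Oral exam stays at 75.
Weighted total:
  Weekly reports 94 × 0.23 = 21.62
  Quizzes 55 × 0.24 = 13.2
  Capstone 65 × 0.09 = 5.85
  Assignments 72 × 0.06 = 4.32
  Oral exam 75 × 0.38 = 28.5
Sum = 73.49
73.49 is ≥ 64 and < 85 → Meets

Meets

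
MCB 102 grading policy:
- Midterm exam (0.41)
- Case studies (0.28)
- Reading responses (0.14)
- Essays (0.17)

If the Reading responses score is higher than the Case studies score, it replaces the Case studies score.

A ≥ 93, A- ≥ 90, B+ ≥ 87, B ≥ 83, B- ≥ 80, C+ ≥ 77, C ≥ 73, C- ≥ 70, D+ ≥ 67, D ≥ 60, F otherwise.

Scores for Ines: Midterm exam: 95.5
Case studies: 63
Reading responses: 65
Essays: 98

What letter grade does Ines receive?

Reading responses (65) > Case studies (63), so Case studies counts as 65.
Weighted total:
  Midterm exam 95.5 × 0.41 = 39.155
  Case studies 65 × 0.28 = 18.2
  Reading responses 65 × 0.14 = 9.1
  Essays 98 × 0.17 = 16.66
Sum = 83.115
83.115 is ≥ 83 and < 87 → B

B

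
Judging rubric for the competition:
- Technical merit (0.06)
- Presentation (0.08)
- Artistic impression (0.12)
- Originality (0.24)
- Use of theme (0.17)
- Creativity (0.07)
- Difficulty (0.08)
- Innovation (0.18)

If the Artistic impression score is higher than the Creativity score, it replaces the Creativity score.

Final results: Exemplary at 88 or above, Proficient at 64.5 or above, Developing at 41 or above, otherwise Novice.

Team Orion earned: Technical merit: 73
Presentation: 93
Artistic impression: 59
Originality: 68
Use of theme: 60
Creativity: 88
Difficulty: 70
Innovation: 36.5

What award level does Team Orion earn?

Developing

Artistic impression (59) ≤ Creativity (88), so Creativity stays at 88.
Weighted total:
  Technical merit 73 × 0.06 = 4.38
  Presentation 93 × 0.08 = 7.44
  Artistic impression 59 × 0.12 = 7.08
  Originality 68 × 0.24 = 16.32
  Use of theme 60 × 0.17 = 10.2
  Creativity 88 × 0.07 = 6.16
  Difficulty 70 × 0.08 = 5.6
  Innovation 36.5 × 0.18 = 6.57
Sum = 63.75
63.75 is ≥ 41 and < 64.5 → Developing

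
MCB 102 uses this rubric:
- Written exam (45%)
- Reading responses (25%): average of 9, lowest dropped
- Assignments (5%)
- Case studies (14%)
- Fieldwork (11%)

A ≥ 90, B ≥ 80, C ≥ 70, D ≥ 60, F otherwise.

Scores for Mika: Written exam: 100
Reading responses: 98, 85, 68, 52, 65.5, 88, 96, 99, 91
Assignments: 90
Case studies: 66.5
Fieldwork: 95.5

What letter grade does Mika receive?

A

Reading responses: drop 52 → average of remaining 8 = 690.5/8 = 86.3125
Weighted total:
  Written exam 100 × 0.45 = 45
  Reading responses 86.3125 × 0.25 = 21.578125
  Assignments 90 × 0.05 = 4.5
  Case studies 66.5 × 0.14 = 9.31
  Fieldwork 95.5 × 0.11 = 10.505
Sum = 90.893125
90.893125 ≥ 90 → A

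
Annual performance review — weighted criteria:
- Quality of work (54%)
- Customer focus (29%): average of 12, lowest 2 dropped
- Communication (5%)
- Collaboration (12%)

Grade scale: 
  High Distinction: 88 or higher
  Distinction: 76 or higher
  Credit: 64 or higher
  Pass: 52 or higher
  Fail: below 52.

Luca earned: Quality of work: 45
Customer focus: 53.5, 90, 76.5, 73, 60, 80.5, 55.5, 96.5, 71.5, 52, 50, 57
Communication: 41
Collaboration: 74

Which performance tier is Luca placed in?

Customer focus: drop 50, 52 → average of remaining 10 = 714/10 = 71.4
Weighted total:
  Quality of work 45 × 0.54 = 24.3
  Customer focus 71.4 × 0.29 = 20.706
  Communication 41 × 0.05 = 2.05
  Collaboration 74 × 0.12 = 8.88
Sum = 55.936
55.936 is ≥ 52 and < 64 → Pass

Pass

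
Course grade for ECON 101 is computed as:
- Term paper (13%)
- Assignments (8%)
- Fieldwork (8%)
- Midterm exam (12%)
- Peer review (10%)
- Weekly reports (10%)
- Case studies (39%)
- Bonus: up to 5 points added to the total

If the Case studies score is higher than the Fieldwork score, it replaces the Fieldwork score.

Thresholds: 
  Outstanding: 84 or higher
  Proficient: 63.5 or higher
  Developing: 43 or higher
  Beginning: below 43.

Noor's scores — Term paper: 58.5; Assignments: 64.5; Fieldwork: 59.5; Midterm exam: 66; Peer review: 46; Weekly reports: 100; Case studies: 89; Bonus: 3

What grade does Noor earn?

Case studies (89) > Fieldwork (59.5), so Fieldwork counts as 89.
Weighted total:
  Term paper 58.5 × 0.13 = 7.605
  Assignments 64.5 × 0.08 = 5.16
  Fieldwork 89 × 0.08 = 7.12
  Midterm exam 66 × 0.12 = 7.92
  Peer review 46 × 0.1 = 4.6
  Weekly reports 100 × 0.1 = 10
  Case studies 89 × 0.39 = 34.71
Sum = 77.115
Bonus: 77.115 + 3 = 80.115
80.115 is ≥ 63.5 and < 84 → Proficient

Proficient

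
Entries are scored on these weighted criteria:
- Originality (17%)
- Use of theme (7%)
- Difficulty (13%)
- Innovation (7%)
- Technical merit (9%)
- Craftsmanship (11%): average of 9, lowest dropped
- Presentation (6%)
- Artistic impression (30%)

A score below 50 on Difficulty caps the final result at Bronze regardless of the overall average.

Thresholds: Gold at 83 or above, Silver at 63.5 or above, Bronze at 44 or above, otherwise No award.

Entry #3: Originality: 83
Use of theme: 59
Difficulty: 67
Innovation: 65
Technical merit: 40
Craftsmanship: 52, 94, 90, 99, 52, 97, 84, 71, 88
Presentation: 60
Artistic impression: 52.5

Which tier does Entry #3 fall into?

Silver

Craftsmanship: drop 52 → average of remaining 8 = 675/8 = 84.375
Difficulty score 67 ≥ 50: minimum met.
Weighted total:
  Originality 83 × 0.17 = 14.11
  Use of theme 59 × 0.07 = 4.13
  Difficulty 67 × 0.13 = 8.71
  Innovation 65 × 0.07 = 4.55
  Technical merit 40 × 0.09 = 3.6
  Craftsmanship 84.375 × 0.11 = 9.28125
  Presentation 60 × 0.06 = 3.6
  Artistic impression 52.5 × 0.3 = 15.75
Sum = 63.73125
63.73125 is ≥ 63.5 and < 83 → Silver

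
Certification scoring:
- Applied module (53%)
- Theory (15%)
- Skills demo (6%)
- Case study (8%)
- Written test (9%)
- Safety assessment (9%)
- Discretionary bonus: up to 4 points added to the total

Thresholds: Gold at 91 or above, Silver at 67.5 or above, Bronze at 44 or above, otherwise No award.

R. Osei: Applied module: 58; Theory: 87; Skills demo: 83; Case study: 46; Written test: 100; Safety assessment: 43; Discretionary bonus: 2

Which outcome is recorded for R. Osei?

Bronze

Weighted total:
  Applied module 58 × 0.53 = 30.74
  Theory 87 × 0.15 = 13.05
  Skills demo 83 × 0.06 = 4.98
  Case study 46 × 0.08 = 3.68
  Written test 100 × 0.09 = 9
  Safety assessment 43 × 0.09 = 3.87
Sum = 65.32
Discretionary bonus: 65.32 + 2 = 67.32
67.32 is ≥ 44 and < 67.5 → Bronze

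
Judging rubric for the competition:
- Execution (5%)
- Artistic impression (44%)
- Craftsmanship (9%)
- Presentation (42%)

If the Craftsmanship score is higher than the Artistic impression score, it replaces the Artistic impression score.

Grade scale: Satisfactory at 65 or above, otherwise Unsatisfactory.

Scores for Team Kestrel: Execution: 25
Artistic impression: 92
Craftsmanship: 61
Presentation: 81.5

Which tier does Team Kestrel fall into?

Satisfactory

Craftsmanship (61) ≤ Artistic impression (92), so Artistic impression stays at 92.
Weighted total:
  Execution 25 × 0.05 = 1.25
  Artistic impression 92 × 0.44 = 40.48
  Craftsmanship 61 × 0.09 = 5.49
  Presentation 81.5 × 0.42 = 34.23
Sum = 81.45
81.45 ≥ 65 → Satisfactory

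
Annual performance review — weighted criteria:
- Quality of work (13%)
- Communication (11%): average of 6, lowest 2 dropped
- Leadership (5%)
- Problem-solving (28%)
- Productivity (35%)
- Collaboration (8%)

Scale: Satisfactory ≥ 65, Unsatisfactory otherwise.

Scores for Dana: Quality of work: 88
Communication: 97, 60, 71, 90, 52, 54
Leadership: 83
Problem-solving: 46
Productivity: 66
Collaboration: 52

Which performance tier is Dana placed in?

Unsatisfactory

Communication: drop 52, 54 → average of remaining 4 = 318/4 = 79.5
Weighted total:
  Quality of work 88 × 0.13 = 11.44
  Communication 79.5 × 0.11 = 8.745
  Leadership 83 × 0.05 = 4.15
  Problem-solving 46 × 0.28 = 12.88
  Productivity 66 × 0.35 = 23.1
  Collaboration 52 × 0.08 = 4.16
Sum = 64.475
64.475 < 65 → Unsatisfactory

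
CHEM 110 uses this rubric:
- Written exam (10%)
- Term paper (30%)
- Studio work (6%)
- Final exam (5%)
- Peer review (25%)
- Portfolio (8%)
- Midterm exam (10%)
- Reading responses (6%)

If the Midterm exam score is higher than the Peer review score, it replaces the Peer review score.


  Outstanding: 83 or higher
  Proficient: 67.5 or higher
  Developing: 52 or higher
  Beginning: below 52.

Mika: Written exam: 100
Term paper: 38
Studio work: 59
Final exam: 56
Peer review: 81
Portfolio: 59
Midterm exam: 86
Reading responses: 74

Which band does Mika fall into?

Developing

Midterm exam (86) > Peer review (81), so Peer review counts as 86.
Weighted total:
  Written exam 100 × 0.1 = 10
  Term paper 38 × 0.3 = 11.4
  Studio work 59 × 0.06 = 3.54
  Final exam 56 × 0.05 = 2.8
  Peer review 86 × 0.25 = 21.5
  Portfolio 59 × 0.08 = 4.72
  Midterm exam 86 × 0.1 = 8.6
  Reading responses 74 × 0.06 = 4.44
Sum = 67
67 is ≥ 52 and < 67.5 → Developing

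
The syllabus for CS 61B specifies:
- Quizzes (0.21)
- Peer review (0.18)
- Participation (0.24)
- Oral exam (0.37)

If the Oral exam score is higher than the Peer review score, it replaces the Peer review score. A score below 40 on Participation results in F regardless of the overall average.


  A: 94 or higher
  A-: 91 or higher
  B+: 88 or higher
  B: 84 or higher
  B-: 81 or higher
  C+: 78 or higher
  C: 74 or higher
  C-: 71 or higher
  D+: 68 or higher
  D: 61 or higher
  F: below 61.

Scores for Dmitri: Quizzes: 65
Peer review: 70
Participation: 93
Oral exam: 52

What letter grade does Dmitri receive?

D

Oral exam (52) ≤ Peer review (70), so Peer review stays at 70.
Participation score 93 ≥ 40: minimum met.
Weighted total:
  Quizzes 65 × 0.21 = 13.65
  Peer review 70 × 0.18 = 12.6
  Participation 93 × 0.24 = 22.32
  Oral exam 52 × 0.37 = 19.24
Sum = 67.81
67.81 is ≥ 61 and < 68 → D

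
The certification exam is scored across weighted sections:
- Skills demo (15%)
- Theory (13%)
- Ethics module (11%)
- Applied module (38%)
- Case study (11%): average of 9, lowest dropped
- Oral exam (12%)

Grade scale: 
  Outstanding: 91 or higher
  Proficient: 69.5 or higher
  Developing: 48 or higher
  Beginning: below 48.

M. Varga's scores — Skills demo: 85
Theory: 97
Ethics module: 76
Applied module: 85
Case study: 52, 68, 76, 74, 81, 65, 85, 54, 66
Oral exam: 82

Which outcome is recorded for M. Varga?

Proficient

Case study: drop 52 → average of remaining 8 = 569/8 = 71.125
Weighted total:
  Skills demo 85 × 0.15 = 12.75
  Theory 97 × 0.13 = 12.61
  Ethics module 76 × 0.11 = 8.36
  Applied module 85 × 0.38 = 32.3
  Case study 71.125 × 0.11 = 7.82375
  Oral exam 82 × 0.12 = 9.84
Sum = 83.68375
83.68375 is ≥ 69.5 and < 91 → Proficient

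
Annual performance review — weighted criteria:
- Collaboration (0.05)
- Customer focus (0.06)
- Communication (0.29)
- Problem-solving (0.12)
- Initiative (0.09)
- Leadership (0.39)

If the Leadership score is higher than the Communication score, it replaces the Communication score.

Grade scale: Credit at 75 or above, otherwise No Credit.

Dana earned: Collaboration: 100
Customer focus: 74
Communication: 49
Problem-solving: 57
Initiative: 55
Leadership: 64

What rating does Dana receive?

Leadership (64) > Communication (49), so Communication counts as 64.
Weighted total:
  Collaboration 100 × 0.05 = 5
  Customer focus 74 × 0.06 = 4.44
  Communication 64 × 0.29 = 18.56
  Problem-solving 57 × 0.12 = 6.84
  Initiative 55 × 0.09 = 4.95
  Leadership 64 × 0.39 = 24.96
Sum = 64.75
64.75 < 75 → No Credit

No Credit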